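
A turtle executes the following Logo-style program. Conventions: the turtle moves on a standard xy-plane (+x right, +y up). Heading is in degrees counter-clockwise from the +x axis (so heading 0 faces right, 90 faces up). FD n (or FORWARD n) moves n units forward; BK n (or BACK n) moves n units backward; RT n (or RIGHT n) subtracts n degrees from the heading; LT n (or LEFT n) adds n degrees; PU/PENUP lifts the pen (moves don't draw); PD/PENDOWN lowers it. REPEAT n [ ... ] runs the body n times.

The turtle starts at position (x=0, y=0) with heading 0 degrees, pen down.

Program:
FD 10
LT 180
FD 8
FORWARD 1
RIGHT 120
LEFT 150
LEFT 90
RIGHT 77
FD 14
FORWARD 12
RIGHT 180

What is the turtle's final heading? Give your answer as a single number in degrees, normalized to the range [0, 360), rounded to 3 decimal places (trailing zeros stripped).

Answer: 43

Derivation:
Executing turtle program step by step:
Start: pos=(0,0), heading=0, pen down
FD 10: (0,0) -> (10,0) [heading=0, draw]
LT 180: heading 0 -> 180
FD 8: (10,0) -> (2,0) [heading=180, draw]
FD 1: (2,0) -> (1,0) [heading=180, draw]
RT 120: heading 180 -> 60
LT 150: heading 60 -> 210
LT 90: heading 210 -> 300
RT 77: heading 300 -> 223
FD 14: (1,0) -> (-9.239,-9.548) [heading=223, draw]
FD 12: (-9.239,-9.548) -> (-18.015,-17.732) [heading=223, draw]
RT 180: heading 223 -> 43
Final: pos=(-18.015,-17.732), heading=43, 5 segment(s) drawn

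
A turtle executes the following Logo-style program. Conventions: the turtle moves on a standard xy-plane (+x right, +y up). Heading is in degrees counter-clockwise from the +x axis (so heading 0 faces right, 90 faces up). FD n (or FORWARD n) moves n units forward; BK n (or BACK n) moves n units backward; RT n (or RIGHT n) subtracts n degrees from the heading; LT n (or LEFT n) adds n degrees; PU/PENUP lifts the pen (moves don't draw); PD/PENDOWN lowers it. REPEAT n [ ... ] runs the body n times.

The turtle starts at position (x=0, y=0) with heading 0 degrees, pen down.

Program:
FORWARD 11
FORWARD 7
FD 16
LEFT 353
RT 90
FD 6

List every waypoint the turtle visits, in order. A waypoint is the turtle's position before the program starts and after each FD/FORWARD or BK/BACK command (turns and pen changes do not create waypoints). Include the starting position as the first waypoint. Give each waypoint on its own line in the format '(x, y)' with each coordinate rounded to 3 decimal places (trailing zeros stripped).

Executing turtle program step by step:
Start: pos=(0,0), heading=0, pen down
FD 11: (0,0) -> (11,0) [heading=0, draw]
FD 7: (11,0) -> (18,0) [heading=0, draw]
FD 16: (18,0) -> (34,0) [heading=0, draw]
LT 353: heading 0 -> 353
RT 90: heading 353 -> 263
FD 6: (34,0) -> (33.269,-5.955) [heading=263, draw]
Final: pos=(33.269,-5.955), heading=263, 4 segment(s) drawn
Waypoints (5 total):
(0, 0)
(11, 0)
(18, 0)
(34, 0)
(33.269, -5.955)

Answer: (0, 0)
(11, 0)
(18, 0)
(34, 0)
(33.269, -5.955)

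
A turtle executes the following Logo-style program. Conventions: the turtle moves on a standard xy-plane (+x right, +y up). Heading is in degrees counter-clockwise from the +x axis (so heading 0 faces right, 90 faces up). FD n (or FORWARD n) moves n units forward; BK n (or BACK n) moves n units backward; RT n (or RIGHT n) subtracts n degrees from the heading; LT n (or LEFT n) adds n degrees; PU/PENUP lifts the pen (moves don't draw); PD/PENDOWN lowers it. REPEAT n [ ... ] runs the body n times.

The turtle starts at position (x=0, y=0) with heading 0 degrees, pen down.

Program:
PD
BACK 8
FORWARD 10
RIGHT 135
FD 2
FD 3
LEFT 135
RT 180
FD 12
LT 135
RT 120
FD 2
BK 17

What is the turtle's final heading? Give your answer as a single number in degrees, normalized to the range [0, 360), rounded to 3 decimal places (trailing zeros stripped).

Answer: 195

Derivation:
Executing turtle program step by step:
Start: pos=(0,0), heading=0, pen down
PD: pen down
BK 8: (0,0) -> (-8,0) [heading=0, draw]
FD 10: (-8,0) -> (2,0) [heading=0, draw]
RT 135: heading 0 -> 225
FD 2: (2,0) -> (0.586,-1.414) [heading=225, draw]
FD 3: (0.586,-1.414) -> (-1.536,-3.536) [heading=225, draw]
LT 135: heading 225 -> 0
RT 180: heading 0 -> 180
FD 12: (-1.536,-3.536) -> (-13.536,-3.536) [heading=180, draw]
LT 135: heading 180 -> 315
RT 120: heading 315 -> 195
FD 2: (-13.536,-3.536) -> (-15.467,-4.053) [heading=195, draw]
BK 17: (-15.467,-4.053) -> (0.953,0.347) [heading=195, draw]
Final: pos=(0.953,0.347), heading=195, 7 segment(s) drawn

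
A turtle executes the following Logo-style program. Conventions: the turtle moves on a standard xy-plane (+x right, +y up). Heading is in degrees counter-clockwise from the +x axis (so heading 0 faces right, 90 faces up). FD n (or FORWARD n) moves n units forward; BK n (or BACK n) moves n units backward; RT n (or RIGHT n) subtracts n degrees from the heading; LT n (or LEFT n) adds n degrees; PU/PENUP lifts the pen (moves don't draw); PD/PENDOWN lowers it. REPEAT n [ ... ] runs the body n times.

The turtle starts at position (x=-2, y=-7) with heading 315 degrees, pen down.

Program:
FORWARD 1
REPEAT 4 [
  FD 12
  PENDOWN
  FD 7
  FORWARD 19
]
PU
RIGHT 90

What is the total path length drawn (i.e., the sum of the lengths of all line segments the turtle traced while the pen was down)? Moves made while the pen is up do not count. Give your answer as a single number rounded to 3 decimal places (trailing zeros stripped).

Executing turtle program step by step:
Start: pos=(-2,-7), heading=315, pen down
FD 1: (-2,-7) -> (-1.293,-7.707) [heading=315, draw]
REPEAT 4 [
  -- iteration 1/4 --
  FD 12: (-1.293,-7.707) -> (7.192,-16.192) [heading=315, draw]
  PD: pen down
  FD 7: (7.192,-16.192) -> (12.142,-21.142) [heading=315, draw]
  FD 19: (12.142,-21.142) -> (25.577,-34.577) [heading=315, draw]
  -- iteration 2/4 --
  FD 12: (25.577,-34.577) -> (34.062,-43.062) [heading=315, draw]
  PD: pen down
  FD 7: (34.062,-43.062) -> (39.012,-48.012) [heading=315, draw]
  FD 19: (39.012,-48.012) -> (52.447,-61.447) [heading=315, draw]
  -- iteration 3/4 --
  FD 12: (52.447,-61.447) -> (60.933,-69.933) [heading=315, draw]
  PD: pen down
  FD 7: (60.933,-69.933) -> (65.882,-74.882) [heading=315, draw]
  FD 19: (65.882,-74.882) -> (79.317,-88.317) [heading=315, draw]
  -- iteration 4/4 --
  FD 12: (79.317,-88.317) -> (87.803,-96.803) [heading=315, draw]
  PD: pen down
  FD 7: (87.803,-96.803) -> (92.752,-101.752) [heading=315, draw]
  FD 19: (92.752,-101.752) -> (106.187,-115.187) [heading=315, draw]
]
PU: pen up
RT 90: heading 315 -> 225
Final: pos=(106.187,-115.187), heading=225, 13 segment(s) drawn

Segment lengths:
  seg 1: (-2,-7) -> (-1.293,-7.707), length = 1
  seg 2: (-1.293,-7.707) -> (7.192,-16.192), length = 12
  seg 3: (7.192,-16.192) -> (12.142,-21.142), length = 7
  seg 4: (12.142,-21.142) -> (25.577,-34.577), length = 19
  seg 5: (25.577,-34.577) -> (34.062,-43.062), length = 12
  seg 6: (34.062,-43.062) -> (39.012,-48.012), length = 7
  seg 7: (39.012,-48.012) -> (52.447,-61.447), length = 19
  seg 8: (52.447,-61.447) -> (60.933,-69.933), length = 12
  seg 9: (60.933,-69.933) -> (65.882,-74.882), length = 7
  seg 10: (65.882,-74.882) -> (79.317,-88.317), length = 19
  seg 11: (79.317,-88.317) -> (87.803,-96.803), length = 12
  seg 12: (87.803,-96.803) -> (92.752,-101.752), length = 7
  seg 13: (92.752,-101.752) -> (106.187,-115.187), length = 19
Total = 153

Answer: 153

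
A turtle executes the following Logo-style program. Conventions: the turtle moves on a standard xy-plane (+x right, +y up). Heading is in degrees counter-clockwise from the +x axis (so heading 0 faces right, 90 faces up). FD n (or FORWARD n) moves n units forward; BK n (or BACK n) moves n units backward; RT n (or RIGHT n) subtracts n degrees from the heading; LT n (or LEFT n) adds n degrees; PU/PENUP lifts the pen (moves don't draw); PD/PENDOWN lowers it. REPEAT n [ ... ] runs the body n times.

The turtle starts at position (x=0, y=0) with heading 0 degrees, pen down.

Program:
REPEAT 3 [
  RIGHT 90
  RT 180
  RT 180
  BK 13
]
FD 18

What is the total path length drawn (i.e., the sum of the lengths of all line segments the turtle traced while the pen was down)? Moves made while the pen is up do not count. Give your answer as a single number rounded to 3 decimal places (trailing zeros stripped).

Answer: 57

Derivation:
Executing turtle program step by step:
Start: pos=(0,0), heading=0, pen down
REPEAT 3 [
  -- iteration 1/3 --
  RT 90: heading 0 -> 270
  RT 180: heading 270 -> 90
  RT 180: heading 90 -> 270
  BK 13: (0,0) -> (0,13) [heading=270, draw]
  -- iteration 2/3 --
  RT 90: heading 270 -> 180
  RT 180: heading 180 -> 0
  RT 180: heading 0 -> 180
  BK 13: (0,13) -> (13,13) [heading=180, draw]
  -- iteration 3/3 --
  RT 90: heading 180 -> 90
  RT 180: heading 90 -> 270
  RT 180: heading 270 -> 90
  BK 13: (13,13) -> (13,0) [heading=90, draw]
]
FD 18: (13,0) -> (13,18) [heading=90, draw]
Final: pos=(13,18), heading=90, 4 segment(s) drawn

Segment lengths:
  seg 1: (0,0) -> (0,13), length = 13
  seg 2: (0,13) -> (13,13), length = 13
  seg 3: (13,13) -> (13,0), length = 13
  seg 4: (13,0) -> (13,18), length = 18
Total = 57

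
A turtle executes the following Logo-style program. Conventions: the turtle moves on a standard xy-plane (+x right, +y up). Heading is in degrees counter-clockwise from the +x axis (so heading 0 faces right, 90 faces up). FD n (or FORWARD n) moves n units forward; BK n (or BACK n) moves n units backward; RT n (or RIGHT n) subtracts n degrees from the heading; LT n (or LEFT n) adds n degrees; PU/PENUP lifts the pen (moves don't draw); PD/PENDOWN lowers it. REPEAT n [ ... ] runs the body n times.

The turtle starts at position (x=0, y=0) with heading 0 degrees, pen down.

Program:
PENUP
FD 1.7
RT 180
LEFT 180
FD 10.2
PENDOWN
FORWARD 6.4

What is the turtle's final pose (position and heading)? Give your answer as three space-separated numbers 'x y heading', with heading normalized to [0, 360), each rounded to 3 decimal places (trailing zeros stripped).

Answer: 18.3 0 0

Derivation:
Executing turtle program step by step:
Start: pos=(0,0), heading=0, pen down
PU: pen up
FD 1.7: (0,0) -> (1.7,0) [heading=0, move]
RT 180: heading 0 -> 180
LT 180: heading 180 -> 0
FD 10.2: (1.7,0) -> (11.9,0) [heading=0, move]
PD: pen down
FD 6.4: (11.9,0) -> (18.3,0) [heading=0, draw]
Final: pos=(18.3,0), heading=0, 1 segment(s) drawn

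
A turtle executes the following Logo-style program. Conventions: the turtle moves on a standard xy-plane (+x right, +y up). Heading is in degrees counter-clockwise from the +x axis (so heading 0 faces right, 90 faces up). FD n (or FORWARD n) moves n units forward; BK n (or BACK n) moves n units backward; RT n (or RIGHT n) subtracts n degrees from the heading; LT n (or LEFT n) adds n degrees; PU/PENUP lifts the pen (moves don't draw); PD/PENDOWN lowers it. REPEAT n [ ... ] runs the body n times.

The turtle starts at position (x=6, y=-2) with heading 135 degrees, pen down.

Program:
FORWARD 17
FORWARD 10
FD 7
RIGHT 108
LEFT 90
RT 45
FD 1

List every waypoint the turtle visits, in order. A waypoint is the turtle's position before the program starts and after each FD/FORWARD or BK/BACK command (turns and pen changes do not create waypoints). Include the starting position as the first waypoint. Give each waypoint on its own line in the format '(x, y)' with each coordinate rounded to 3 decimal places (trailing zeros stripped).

Answer: (6, -2)
(-6.021, 10.021)
(-13.092, 17.092)
(-18.042, 22.042)
(-17.733, 22.993)

Derivation:
Executing turtle program step by step:
Start: pos=(6,-2), heading=135, pen down
FD 17: (6,-2) -> (-6.021,10.021) [heading=135, draw]
FD 10: (-6.021,10.021) -> (-13.092,17.092) [heading=135, draw]
FD 7: (-13.092,17.092) -> (-18.042,22.042) [heading=135, draw]
RT 108: heading 135 -> 27
LT 90: heading 27 -> 117
RT 45: heading 117 -> 72
FD 1: (-18.042,22.042) -> (-17.733,22.993) [heading=72, draw]
Final: pos=(-17.733,22.993), heading=72, 4 segment(s) drawn
Waypoints (5 total):
(6, -2)
(-6.021, 10.021)
(-13.092, 17.092)
(-18.042, 22.042)
(-17.733, 22.993)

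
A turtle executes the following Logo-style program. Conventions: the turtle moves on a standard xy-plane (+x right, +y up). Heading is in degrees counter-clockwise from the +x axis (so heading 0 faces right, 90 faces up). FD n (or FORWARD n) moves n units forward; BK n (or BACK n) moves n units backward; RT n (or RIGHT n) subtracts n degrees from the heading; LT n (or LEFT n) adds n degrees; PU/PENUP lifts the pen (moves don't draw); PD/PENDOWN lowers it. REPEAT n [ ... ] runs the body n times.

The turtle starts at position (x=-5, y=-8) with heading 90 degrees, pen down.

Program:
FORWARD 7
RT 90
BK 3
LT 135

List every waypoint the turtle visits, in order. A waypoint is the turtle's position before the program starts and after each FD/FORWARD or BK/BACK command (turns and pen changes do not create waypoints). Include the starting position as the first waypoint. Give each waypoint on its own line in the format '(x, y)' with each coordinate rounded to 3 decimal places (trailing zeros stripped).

Answer: (-5, -8)
(-5, -1)
(-8, -1)

Derivation:
Executing turtle program step by step:
Start: pos=(-5,-8), heading=90, pen down
FD 7: (-5,-8) -> (-5,-1) [heading=90, draw]
RT 90: heading 90 -> 0
BK 3: (-5,-1) -> (-8,-1) [heading=0, draw]
LT 135: heading 0 -> 135
Final: pos=(-8,-1), heading=135, 2 segment(s) drawn
Waypoints (3 total):
(-5, -8)
(-5, -1)
(-8, -1)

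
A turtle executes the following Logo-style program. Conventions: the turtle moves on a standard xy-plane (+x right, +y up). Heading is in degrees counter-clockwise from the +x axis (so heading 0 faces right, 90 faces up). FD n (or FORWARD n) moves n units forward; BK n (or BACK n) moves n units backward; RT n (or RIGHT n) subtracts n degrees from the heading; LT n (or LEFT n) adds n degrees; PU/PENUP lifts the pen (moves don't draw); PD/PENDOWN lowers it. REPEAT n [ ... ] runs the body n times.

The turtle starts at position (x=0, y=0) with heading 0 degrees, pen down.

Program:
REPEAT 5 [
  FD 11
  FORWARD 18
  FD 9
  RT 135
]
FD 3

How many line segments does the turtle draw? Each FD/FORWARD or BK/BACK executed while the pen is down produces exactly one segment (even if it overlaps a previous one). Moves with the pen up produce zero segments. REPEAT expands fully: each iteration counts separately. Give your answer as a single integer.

Answer: 16

Derivation:
Executing turtle program step by step:
Start: pos=(0,0), heading=0, pen down
REPEAT 5 [
  -- iteration 1/5 --
  FD 11: (0,0) -> (11,0) [heading=0, draw]
  FD 18: (11,0) -> (29,0) [heading=0, draw]
  FD 9: (29,0) -> (38,0) [heading=0, draw]
  RT 135: heading 0 -> 225
  -- iteration 2/5 --
  FD 11: (38,0) -> (30.222,-7.778) [heading=225, draw]
  FD 18: (30.222,-7.778) -> (17.494,-20.506) [heading=225, draw]
  FD 9: (17.494,-20.506) -> (11.13,-26.87) [heading=225, draw]
  RT 135: heading 225 -> 90
  -- iteration 3/5 --
  FD 11: (11.13,-26.87) -> (11.13,-15.87) [heading=90, draw]
  FD 18: (11.13,-15.87) -> (11.13,2.13) [heading=90, draw]
  FD 9: (11.13,2.13) -> (11.13,11.13) [heading=90, draw]
  RT 135: heading 90 -> 315
  -- iteration 4/5 --
  FD 11: (11.13,11.13) -> (18.908,3.352) [heading=315, draw]
  FD 18: (18.908,3.352) -> (31.636,-9.376) [heading=315, draw]
  FD 9: (31.636,-9.376) -> (38,-15.74) [heading=315, draw]
  RT 135: heading 315 -> 180
  -- iteration 5/5 --
  FD 11: (38,-15.74) -> (27,-15.74) [heading=180, draw]
  FD 18: (27,-15.74) -> (9,-15.74) [heading=180, draw]
  FD 9: (9,-15.74) -> (0,-15.74) [heading=180, draw]
  RT 135: heading 180 -> 45
]
FD 3: (0,-15.74) -> (2.121,-13.619) [heading=45, draw]
Final: pos=(2.121,-13.619), heading=45, 16 segment(s) drawn
Segments drawn: 16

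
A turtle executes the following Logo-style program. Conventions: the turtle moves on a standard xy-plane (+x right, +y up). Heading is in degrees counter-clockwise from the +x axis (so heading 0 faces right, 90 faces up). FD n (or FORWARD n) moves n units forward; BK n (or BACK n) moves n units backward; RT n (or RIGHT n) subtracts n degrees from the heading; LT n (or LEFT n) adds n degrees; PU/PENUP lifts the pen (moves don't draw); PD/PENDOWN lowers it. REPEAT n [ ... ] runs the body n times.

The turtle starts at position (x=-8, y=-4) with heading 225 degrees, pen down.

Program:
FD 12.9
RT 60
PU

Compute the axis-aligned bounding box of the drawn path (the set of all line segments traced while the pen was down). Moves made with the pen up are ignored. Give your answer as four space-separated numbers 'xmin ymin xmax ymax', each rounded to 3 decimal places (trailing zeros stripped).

Executing turtle program step by step:
Start: pos=(-8,-4), heading=225, pen down
FD 12.9: (-8,-4) -> (-17.122,-13.122) [heading=225, draw]
RT 60: heading 225 -> 165
PU: pen up
Final: pos=(-17.122,-13.122), heading=165, 1 segment(s) drawn

Segment endpoints: x in {-17.122, -8}, y in {-13.122, -4}
xmin=-17.122, ymin=-13.122, xmax=-8, ymax=-4

Answer: -17.122 -13.122 -8 -4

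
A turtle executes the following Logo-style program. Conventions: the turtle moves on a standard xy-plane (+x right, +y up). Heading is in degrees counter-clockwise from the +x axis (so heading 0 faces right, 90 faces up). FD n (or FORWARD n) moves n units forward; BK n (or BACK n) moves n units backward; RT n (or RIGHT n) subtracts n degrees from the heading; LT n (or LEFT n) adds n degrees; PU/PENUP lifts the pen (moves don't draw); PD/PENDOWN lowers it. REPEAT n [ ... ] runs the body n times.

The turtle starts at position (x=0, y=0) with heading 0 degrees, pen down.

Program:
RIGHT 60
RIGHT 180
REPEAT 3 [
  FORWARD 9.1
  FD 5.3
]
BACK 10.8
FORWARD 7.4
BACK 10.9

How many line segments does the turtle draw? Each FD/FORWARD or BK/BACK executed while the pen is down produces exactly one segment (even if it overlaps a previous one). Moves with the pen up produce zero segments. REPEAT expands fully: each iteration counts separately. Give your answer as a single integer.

Executing turtle program step by step:
Start: pos=(0,0), heading=0, pen down
RT 60: heading 0 -> 300
RT 180: heading 300 -> 120
REPEAT 3 [
  -- iteration 1/3 --
  FD 9.1: (0,0) -> (-4.55,7.881) [heading=120, draw]
  FD 5.3: (-4.55,7.881) -> (-7.2,12.471) [heading=120, draw]
  -- iteration 2/3 --
  FD 9.1: (-7.2,12.471) -> (-11.75,20.352) [heading=120, draw]
  FD 5.3: (-11.75,20.352) -> (-14.4,24.942) [heading=120, draw]
  -- iteration 3/3 --
  FD 9.1: (-14.4,24.942) -> (-18.95,32.822) [heading=120, draw]
  FD 5.3: (-18.95,32.822) -> (-21.6,37.412) [heading=120, draw]
]
BK 10.8: (-21.6,37.412) -> (-16.2,28.059) [heading=120, draw]
FD 7.4: (-16.2,28.059) -> (-19.9,34.468) [heading=120, draw]
BK 10.9: (-19.9,34.468) -> (-14.45,25.028) [heading=120, draw]
Final: pos=(-14.45,25.028), heading=120, 9 segment(s) drawn
Segments drawn: 9

Answer: 9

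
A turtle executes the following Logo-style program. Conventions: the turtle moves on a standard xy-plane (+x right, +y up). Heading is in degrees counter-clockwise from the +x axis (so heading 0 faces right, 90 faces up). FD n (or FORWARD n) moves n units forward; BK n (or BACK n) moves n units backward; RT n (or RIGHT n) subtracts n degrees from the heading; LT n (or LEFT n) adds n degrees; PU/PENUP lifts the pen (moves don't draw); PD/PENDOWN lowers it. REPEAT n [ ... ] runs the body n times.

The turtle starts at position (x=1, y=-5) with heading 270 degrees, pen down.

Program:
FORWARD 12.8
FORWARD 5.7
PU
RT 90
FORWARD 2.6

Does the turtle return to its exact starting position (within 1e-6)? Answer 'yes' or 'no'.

Answer: no

Derivation:
Executing turtle program step by step:
Start: pos=(1,-5), heading=270, pen down
FD 12.8: (1,-5) -> (1,-17.8) [heading=270, draw]
FD 5.7: (1,-17.8) -> (1,-23.5) [heading=270, draw]
PU: pen up
RT 90: heading 270 -> 180
FD 2.6: (1,-23.5) -> (-1.6,-23.5) [heading=180, move]
Final: pos=(-1.6,-23.5), heading=180, 2 segment(s) drawn

Start position: (1, -5)
Final position: (-1.6, -23.5)
Distance = 18.682; >= 1e-6 -> NOT closed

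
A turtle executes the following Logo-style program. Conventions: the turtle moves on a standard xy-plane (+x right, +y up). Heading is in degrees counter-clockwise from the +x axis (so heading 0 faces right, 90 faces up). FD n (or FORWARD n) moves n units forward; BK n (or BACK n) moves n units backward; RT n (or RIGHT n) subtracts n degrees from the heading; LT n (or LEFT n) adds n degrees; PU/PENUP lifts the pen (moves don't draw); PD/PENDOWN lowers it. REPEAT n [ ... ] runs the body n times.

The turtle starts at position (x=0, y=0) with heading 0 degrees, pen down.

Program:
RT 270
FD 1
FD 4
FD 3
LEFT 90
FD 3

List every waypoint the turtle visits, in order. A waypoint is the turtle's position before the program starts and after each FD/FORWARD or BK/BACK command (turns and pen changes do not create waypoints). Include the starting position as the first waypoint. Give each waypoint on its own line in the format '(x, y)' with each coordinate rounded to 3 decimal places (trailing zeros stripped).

Answer: (0, 0)
(0, 1)
(0, 5)
(0, 8)
(-3, 8)

Derivation:
Executing turtle program step by step:
Start: pos=(0,0), heading=0, pen down
RT 270: heading 0 -> 90
FD 1: (0,0) -> (0,1) [heading=90, draw]
FD 4: (0,1) -> (0,5) [heading=90, draw]
FD 3: (0,5) -> (0,8) [heading=90, draw]
LT 90: heading 90 -> 180
FD 3: (0,8) -> (-3,8) [heading=180, draw]
Final: pos=(-3,8), heading=180, 4 segment(s) drawn
Waypoints (5 total):
(0, 0)
(0, 1)
(0, 5)
(0, 8)
(-3, 8)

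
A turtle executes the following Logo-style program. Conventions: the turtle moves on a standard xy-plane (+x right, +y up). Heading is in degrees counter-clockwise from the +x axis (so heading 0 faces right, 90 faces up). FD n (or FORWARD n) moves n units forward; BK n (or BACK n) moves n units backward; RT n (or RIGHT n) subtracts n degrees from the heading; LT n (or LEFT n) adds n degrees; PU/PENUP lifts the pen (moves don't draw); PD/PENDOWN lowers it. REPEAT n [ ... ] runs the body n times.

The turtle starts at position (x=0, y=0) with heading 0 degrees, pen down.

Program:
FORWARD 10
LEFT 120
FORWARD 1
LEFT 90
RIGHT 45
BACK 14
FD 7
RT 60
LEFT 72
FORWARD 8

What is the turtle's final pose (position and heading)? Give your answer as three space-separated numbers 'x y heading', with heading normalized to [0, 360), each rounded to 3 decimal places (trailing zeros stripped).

Answer: 8.272 -0.527 177

Derivation:
Executing turtle program step by step:
Start: pos=(0,0), heading=0, pen down
FD 10: (0,0) -> (10,0) [heading=0, draw]
LT 120: heading 0 -> 120
FD 1: (10,0) -> (9.5,0.866) [heading=120, draw]
LT 90: heading 120 -> 210
RT 45: heading 210 -> 165
BK 14: (9.5,0.866) -> (23.023,-2.757) [heading=165, draw]
FD 7: (23.023,-2.757) -> (16.261,-0.946) [heading=165, draw]
RT 60: heading 165 -> 105
LT 72: heading 105 -> 177
FD 8: (16.261,-0.946) -> (8.272,-0.527) [heading=177, draw]
Final: pos=(8.272,-0.527), heading=177, 5 segment(s) drawn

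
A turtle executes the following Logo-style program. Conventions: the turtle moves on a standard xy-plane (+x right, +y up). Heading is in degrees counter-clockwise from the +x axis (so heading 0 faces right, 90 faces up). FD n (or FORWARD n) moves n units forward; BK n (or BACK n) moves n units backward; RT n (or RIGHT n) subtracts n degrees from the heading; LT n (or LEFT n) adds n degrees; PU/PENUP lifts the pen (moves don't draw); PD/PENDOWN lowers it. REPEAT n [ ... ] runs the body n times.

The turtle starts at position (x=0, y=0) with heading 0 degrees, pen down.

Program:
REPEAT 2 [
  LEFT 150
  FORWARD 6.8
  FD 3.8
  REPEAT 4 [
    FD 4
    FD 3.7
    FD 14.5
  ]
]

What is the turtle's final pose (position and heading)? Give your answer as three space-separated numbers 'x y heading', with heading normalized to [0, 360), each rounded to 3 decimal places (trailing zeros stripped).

Executing turtle program step by step:
Start: pos=(0,0), heading=0, pen down
REPEAT 2 [
  -- iteration 1/2 --
  LT 150: heading 0 -> 150
  FD 6.8: (0,0) -> (-5.889,3.4) [heading=150, draw]
  FD 3.8: (-5.889,3.4) -> (-9.18,5.3) [heading=150, draw]
  REPEAT 4 [
    -- iteration 1/4 --
    FD 4: (-9.18,5.3) -> (-12.644,7.3) [heading=150, draw]
    FD 3.7: (-12.644,7.3) -> (-15.848,9.15) [heading=150, draw]
    FD 14.5: (-15.848,9.15) -> (-28.406,16.4) [heading=150, draw]
    -- iteration 2/4 --
    FD 4: (-28.406,16.4) -> (-31.87,18.4) [heading=150, draw]
    FD 3.7: (-31.87,18.4) -> (-35.074,20.25) [heading=150, draw]
    FD 14.5: (-35.074,20.25) -> (-47.631,27.5) [heading=150, draw]
    -- iteration 3/4 --
    FD 4: (-47.631,27.5) -> (-51.095,29.5) [heading=150, draw]
    FD 3.7: (-51.095,29.5) -> (-54.3,31.35) [heading=150, draw]
    FD 14.5: (-54.3,31.35) -> (-66.857,38.6) [heading=150, draw]
    -- iteration 4/4 --
    FD 4: (-66.857,38.6) -> (-70.321,40.6) [heading=150, draw]
    FD 3.7: (-70.321,40.6) -> (-73.526,42.45) [heading=150, draw]
    FD 14.5: (-73.526,42.45) -> (-86.083,49.7) [heading=150, draw]
  ]
  -- iteration 2/2 --
  LT 150: heading 150 -> 300
  FD 6.8: (-86.083,49.7) -> (-82.683,43.811) [heading=300, draw]
  FD 3.8: (-82.683,43.811) -> (-80.783,40.52) [heading=300, draw]
  REPEAT 4 [
    -- iteration 1/4 --
    FD 4: (-80.783,40.52) -> (-78.783,37.056) [heading=300, draw]
    FD 3.7: (-78.783,37.056) -> (-76.933,33.852) [heading=300, draw]
    FD 14.5: (-76.933,33.852) -> (-69.683,21.294) [heading=300, draw]
    -- iteration 2/4 --
    FD 4: (-69.683,21.294) -> (-67.683,17.83) [heading=300, draw]
    FD 3.7: (-67.683,17.83) -> (-65.833,14.626) [heading=300, draw]
    FD 14.5: (-65.833,14.626) -> (-58.583,2.069) [heading=300, draw]
    -- iteration 3/4 --
    FD 4: (-58.583,2.069) -> (-56.583,-1.395) [heading=300, draw]
    FD 3.7: (-56.583,-1.395) -> (-54.733,-4.6) [heading=300, draw]
    FD 14.5: (-54.733,-4.6) -> (-47.483,-17.157) [heading=300, draw]
    -- iteration 4/4 --
    FD 4: (-47.483,-17.157) -> (-45.483,-20.621) [heading=300, draw]
    FD 3.7: (-45.483,-20.621) -> (-43.633,-23.826) [heading=300, draw]
    FD 14.5: (-43.633,-23.826) -> (-36.383,-36.383) [heading=300, draw]
  ]
]
Final: pos=(-36.383,-36.383), heading=300, 28 segment(s) drawn

Answer: -36.383 -36.383 300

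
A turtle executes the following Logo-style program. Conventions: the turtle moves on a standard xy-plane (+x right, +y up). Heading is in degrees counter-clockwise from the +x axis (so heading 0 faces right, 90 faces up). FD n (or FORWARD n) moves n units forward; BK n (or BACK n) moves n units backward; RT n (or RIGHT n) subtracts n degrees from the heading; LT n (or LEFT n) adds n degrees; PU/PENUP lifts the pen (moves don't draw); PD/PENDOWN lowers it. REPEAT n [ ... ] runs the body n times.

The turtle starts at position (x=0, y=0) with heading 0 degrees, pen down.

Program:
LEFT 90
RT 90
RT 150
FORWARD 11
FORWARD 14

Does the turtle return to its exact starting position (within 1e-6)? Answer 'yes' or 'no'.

Answer: no

Derivation:
Executing turtle program step by step:
Start: pos=(0,0), heading=0, pen down
LT 90: heading 0 -> 90
RT 90: heading 90 -> 0
RT 150: heading 0 -> 210
FD 11: (0,0) -> (-9.526,-5.5) [heading=210, draw]
FD 14: (-9.526,-5.5) -> (-21.651,-12.5) [heading=210, draw]
Final: pos=(-21.651,-12.5), heading=210, 2 segment(s) drawn

Start position: (0, 0)
Final position: (-21.651, -12.5)
Distance = 25; >= 1e-6 -> NOT closed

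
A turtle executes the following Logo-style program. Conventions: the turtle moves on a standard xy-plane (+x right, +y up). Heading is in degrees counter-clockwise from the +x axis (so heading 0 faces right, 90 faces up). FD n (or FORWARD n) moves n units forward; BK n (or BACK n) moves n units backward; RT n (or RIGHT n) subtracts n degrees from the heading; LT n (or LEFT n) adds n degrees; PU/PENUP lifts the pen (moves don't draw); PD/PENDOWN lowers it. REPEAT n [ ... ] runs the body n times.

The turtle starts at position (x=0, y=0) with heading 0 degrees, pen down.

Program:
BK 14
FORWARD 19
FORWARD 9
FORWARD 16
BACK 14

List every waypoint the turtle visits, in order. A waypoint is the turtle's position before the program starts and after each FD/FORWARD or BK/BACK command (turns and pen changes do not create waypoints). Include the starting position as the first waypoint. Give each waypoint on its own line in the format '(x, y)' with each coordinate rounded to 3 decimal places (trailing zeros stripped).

Executing turtle program step by step:
Start: pos=(0,0), heading=0, pen down
BK 14: (0,0) -> (-14,0) [heading=0, draw]
FD 19: (-14,0) -> (5,0) [heading=0, draw]
FD 9: (5,0) -> (14,0) [heading=0, draw]
FD 16: (14,0) -> (30,0) [heading=0, draw]
BK 14: (30,0) -> (16,0) [heading=0, draw]
Final: pos=(16,0), heading=0, 5 segment(s) drawn
Waypoints (6 total):
(0, 0)
(-14, 0)
(5, 0)
(14, 0)
(30, 0)
(16, 0)

Answer: (0, 0)
(-14, 0)
(5, 0)
(14, 0)
(30, 0)
(16, 0)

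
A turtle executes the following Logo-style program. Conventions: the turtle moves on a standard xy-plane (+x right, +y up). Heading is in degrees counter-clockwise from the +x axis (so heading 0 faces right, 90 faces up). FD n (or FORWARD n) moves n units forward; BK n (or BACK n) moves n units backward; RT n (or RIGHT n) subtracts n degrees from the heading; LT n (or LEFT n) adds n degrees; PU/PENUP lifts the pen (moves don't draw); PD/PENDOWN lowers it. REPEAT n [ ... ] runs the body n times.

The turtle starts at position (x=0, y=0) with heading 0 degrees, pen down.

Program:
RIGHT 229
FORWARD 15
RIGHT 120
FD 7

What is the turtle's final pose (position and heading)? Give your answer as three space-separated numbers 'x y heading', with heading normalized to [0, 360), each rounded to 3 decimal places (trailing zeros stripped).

Executing turtle program step by step:
Start: pos=(0,0), heading=0, pen down
RT 229: heading 0 -> 131
FD 15: (0,0) -> (-9.841,11.321) [heading=131, draw]
RT 120: heading 131 -> 11
FD 7: (-9.841,11.321) -> (-2.969,12.656) [heading=11, draw]
Final: pos=(-2.969,12.656), heading=11, 2 segment(s) drawn

Answer: -2.969 12.656 11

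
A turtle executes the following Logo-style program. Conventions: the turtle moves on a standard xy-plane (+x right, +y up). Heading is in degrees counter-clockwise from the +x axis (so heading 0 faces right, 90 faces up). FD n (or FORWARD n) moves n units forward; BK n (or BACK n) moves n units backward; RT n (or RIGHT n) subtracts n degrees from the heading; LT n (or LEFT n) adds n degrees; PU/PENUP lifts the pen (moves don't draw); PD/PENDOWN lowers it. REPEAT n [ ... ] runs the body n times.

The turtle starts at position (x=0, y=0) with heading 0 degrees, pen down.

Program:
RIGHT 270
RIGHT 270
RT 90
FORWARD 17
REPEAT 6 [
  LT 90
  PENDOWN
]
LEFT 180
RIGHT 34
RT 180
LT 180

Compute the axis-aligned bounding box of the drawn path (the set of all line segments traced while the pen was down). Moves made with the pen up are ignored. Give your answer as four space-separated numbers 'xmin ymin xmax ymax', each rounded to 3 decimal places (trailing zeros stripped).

Executing turtle program step by step:
Start: pos=(0,0), heading=0, pen down
RT 270: heading 0 -> 90
RT 270: heading 90 -> 180
RT 90: heading 180 -> 90
FD 17: (0,0) -> (0,17) [heading=90, draw]
REPEAT 6 [
  -- iteration 1/6 --
  LT 90: heading 90 -> 180
  PD: pen down
  -- iteration 2/6 --
  LT 90: heading 180 -> 270
  PD: pen down
  -- iteration 3/6 --
  LT 90: heading 270 -> 0
  PD: pen down
  -- iteration 4/6 --
  LT 90: heading 0 -> 90
  PD: pen down
  -- iteration 5/6 --
  LT 90: heading 90 -> 180
  PD: pen down
  -- iteration 6/6 --
  LT 90: heading 180 -> 270
  PD: pen down
]
LT 180: heading 270 -> 90
RT 34: heading 90 -> 56
RT 180: heading 56 -> 236
LT 180: heading 236 -> 56
Final: pos=(0,17), heading=56, 1 segment(s) drawn

Segment endpoints: x in {0, 0}, y in {0, 17}
xmin=0, ymin=0, xmax=0, ymax=17

Answer: 0 0 0 17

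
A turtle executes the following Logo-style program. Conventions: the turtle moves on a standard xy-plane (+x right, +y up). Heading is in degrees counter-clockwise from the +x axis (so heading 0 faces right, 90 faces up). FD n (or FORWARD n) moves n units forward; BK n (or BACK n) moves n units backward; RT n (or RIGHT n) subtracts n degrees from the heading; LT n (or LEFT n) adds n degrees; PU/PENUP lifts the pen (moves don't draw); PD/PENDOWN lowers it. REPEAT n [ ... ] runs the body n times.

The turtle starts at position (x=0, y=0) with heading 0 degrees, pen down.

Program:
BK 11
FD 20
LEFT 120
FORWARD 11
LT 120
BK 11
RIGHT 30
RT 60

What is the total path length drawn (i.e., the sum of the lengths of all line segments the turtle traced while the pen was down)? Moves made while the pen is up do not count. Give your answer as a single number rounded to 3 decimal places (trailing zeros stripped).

Executing turtle program step by step:
Start: pos=(0,0), heading=0, pen down
BK 11: (0,0) -> (-11,0) [heading=0, draw]
FD 20: (-11,0) -> (9,0) [heading=0, draw]
LT 120: heading 0 -> 120
FD 11: (9,0) -> (3.5,9.526) [heading=120, draw]
LT 120: heading 120 -> 240
BK 11: (3.5,9.526) -> (9,19.053) [heading=240, draw]
RT 30: heading 240 -> 210
RT 60: heading 210 -> 150
Final: pos=(9,19.053), heading=150, 4 segment(s) drawn

Segment lengths:
  seg 1: (0,0) -> (-11,0), length = 11
  seg 2: (-11,0) -> (9,0), length = 20
  seg 3: (9,0) -> (3.5,9.526), length = 11
  seg 4: (3.5,9.526) -> (9,19.053), length = 11
Total = 53

Answer: 53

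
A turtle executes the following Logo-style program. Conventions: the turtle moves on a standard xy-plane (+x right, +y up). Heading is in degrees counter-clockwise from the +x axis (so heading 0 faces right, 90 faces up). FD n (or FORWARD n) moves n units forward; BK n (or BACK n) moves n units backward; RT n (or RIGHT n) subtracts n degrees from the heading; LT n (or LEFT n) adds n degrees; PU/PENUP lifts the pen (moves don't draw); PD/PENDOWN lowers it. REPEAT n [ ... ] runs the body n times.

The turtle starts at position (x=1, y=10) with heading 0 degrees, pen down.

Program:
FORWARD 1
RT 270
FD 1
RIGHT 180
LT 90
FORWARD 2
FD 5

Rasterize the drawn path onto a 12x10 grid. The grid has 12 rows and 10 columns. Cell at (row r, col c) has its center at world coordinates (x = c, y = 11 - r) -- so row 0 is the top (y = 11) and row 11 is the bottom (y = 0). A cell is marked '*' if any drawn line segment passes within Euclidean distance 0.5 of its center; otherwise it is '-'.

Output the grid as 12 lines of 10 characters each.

Segment 0: (1,10) -> (2,10)
Segment 1: (2,10) -> (2,11)
Segment 2: (2,11) -> (4,11)
Segment 3: (4,11) -> (9,11)

Answer: --********
-**-------
----------
----------
----------
----------
----------
----------
----------
----------
----------
----------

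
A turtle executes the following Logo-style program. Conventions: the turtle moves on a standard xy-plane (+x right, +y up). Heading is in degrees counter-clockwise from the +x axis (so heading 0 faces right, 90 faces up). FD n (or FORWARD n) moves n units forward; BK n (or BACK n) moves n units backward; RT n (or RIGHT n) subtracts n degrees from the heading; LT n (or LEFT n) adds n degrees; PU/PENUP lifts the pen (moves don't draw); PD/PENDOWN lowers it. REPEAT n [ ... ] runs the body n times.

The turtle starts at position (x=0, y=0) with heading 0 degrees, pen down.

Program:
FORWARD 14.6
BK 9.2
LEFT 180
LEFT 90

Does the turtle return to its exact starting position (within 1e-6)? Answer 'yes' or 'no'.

Executing turtle program step by step:
Start: pos=(0,0), heading=0, pen down
FD 14.6: (0,0) -> (14.6,0) [heading=0, draw]
BK 9.2: (14.6,0) -> (5.4,0) [heading=0, draw]
LT 180: heading 0 -> 180
LT 90: heading 180 -> 270
Final: pos=(5.4,0), heading=270, 2 segment(s) drawn

Start position: (0, 0)
Final position: (5.4, 0)
Distance = 5.4; >= 1e-6 -> NOT closed

Answer: no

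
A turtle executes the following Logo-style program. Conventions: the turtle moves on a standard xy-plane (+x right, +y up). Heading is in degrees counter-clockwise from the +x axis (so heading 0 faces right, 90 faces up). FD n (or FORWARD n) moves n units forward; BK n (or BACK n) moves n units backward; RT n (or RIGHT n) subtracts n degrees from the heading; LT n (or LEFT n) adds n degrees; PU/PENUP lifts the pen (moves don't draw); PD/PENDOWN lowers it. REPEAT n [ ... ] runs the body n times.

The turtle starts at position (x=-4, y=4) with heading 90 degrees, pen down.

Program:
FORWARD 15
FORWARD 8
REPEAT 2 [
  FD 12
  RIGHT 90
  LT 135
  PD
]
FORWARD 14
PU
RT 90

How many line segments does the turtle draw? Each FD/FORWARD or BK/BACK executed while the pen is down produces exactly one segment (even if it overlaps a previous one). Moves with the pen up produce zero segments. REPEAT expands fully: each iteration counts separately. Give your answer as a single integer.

Executing turtle program step by step:
Start: pos=(-4,4), heading=90, pen down
FD 15: (-4,4) -> (-4,19) [heading=90, draw]
FD 8: (-4,19) -> (-4,27) [heading=90, draw]
REPEAT 2 [
  -- iteration 1/2 --
  FD 12: (-4,27) -> (-4,39) [heading=90, draw]
  RT 90: heading 90 -> 0
  LT 135: heading 0 -> 135
  PD: pen down
  -- iteration 2/2 --
  FD 12: (-4,39) -> (-12.485,47.485) [heading=135, draw]
  RT 90: heading 135 -> 45
  LT 135: heading 45 -> 180
  PD: pen down
]
FD 14: (-12.485,47.485) -> (-26.485,47.485) [heading=180, draw]
PU: pen up
RT 90: heading 180 -> 90
Final: pos=(-26.485,47.485), heading=90, 5 segment(s) drawn
Segments drawn: 5

Answer: 5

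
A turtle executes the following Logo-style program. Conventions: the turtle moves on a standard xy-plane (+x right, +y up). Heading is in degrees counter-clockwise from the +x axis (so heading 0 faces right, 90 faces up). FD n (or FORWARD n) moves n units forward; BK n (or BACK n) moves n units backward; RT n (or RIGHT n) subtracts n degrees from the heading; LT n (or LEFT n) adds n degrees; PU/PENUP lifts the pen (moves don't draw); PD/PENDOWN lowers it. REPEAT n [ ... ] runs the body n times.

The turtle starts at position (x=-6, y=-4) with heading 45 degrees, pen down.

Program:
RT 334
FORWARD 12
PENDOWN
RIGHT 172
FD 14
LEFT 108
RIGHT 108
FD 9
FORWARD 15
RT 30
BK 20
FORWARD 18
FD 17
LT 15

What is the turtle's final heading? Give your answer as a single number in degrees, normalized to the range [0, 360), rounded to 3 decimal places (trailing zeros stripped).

Executing turtle program step by step:
Start: pos=(-6,-4), heading=45, pen down
RT 334: heading 45 -> 71
FD 12: (-6,-4) -> (-2.093,7.346) [heading=71, draw]
PD: pen down
RT 172: heading 71 -> 259
FD 14: (-2.093,7.346) -> (-4.765,-6.397) [heading=259, draw]
LT 108: heading 259 -> 7
RT 108: heading 7 -> 259
FD 9: (-4.765,-6.397) -> (-6.482,-15.231) [heading=259, draw]
FD 15: (-6.482,-15.231) -> (-9.344,-29.956) [heading=259, draw]
RT 30: heading 259 -> 229
BK 20: (-9.344,-29.956) -> (3.777,-14.861) [heading=229, draw]
FD 18: (3.777,-14.861) -> (-8.032,-28.446) [heading=229, draw]
FD 17: (-8.032,-28.446) -> (-19.185,-41.276) [heading=229, draw]
LT 15: heading 229 -> 244
Final: pos=(-19.185,-41.276), heading=244, 7 segment(s) drawn

Answer: 244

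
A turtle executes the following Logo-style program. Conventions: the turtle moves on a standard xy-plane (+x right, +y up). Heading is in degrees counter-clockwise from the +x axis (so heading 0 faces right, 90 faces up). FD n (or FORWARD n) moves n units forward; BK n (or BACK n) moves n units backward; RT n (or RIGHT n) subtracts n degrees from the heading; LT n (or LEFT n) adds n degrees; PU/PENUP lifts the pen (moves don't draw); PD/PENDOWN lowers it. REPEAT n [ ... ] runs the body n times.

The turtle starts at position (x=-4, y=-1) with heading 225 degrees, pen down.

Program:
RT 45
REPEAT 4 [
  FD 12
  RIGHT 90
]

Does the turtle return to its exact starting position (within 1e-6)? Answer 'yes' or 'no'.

Executing turtle program step by step:
Start: pos=(-4,-1), heading=225, pen down
RT 45: heading 225 -> 180
REPEAT 4 [
  -- iteration 1/4 --
  FD 12: (-4,-1) -> (-16,-1) [heading=180, draw]
  RT 90: heading 180 -> 90
  -- iteration 2/4 --
  FD 12: (-16,-1) -> (-16,11) [heading=90, draw]
  RT 90: heading 90 -> 0
  -- iteration 3/4 --
  FD 12: (-16,11) -> (-4,11) [heading=0, draw]
  RT 90: heading 0 -> 270
  -- iteration 4/4 --
  FD 12: (-4,11) -> (-4,-1) [heading=270, draw]
  RT 90: heading 270 -> 180
]
Final: pos=(-4,-1), heading=180, 4 segment(s) drawn

Start position: (-4, -1)
Final position: (-4, -1)
Distance = 0; < 1e-6 -> CLOSED

Answer: yes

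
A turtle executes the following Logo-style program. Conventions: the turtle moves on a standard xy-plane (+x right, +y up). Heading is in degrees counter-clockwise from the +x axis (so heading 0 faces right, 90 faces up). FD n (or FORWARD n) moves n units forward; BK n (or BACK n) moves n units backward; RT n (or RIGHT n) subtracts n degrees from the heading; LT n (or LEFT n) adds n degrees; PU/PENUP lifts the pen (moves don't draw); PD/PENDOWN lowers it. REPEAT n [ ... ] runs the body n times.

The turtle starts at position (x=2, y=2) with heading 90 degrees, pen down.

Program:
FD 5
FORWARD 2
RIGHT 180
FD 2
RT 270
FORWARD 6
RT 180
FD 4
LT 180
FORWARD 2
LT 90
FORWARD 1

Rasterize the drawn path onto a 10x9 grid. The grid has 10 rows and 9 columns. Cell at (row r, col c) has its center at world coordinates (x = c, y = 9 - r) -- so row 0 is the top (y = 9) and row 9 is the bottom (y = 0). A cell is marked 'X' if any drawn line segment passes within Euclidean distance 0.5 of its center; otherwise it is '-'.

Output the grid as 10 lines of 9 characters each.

Answer: --X------
--X---X--
--XXXXXXX
--X------
--X------
--X------
--X------
--X------
---------
---------

Derivation:
Segment 0: (2,2) -> (2,7)
Segment 1: (2,7) -> (2,9)
Segment 2: (2,9) -> (2,7)
Segment 3: (2,7) -> (8,7)
Segment 4: (8,7) -> (4,7)
Segment 5: (4,7) -> (6,7)
Segment 6: (6,7) -> (6,8)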